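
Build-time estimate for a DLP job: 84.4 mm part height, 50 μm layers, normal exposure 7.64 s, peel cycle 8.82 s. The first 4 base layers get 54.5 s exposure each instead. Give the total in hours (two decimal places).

Number of layers: 84.4 / 0.05 → 1688 (rounded up).
Bottom layers = 4 × (54.5 + 8.82), so 253.28 s.
Remaining layers: 1684 × (7.64 + 8.82) → 27718.64 s.
Sum: 253.28 + 27718.64 = 27971.92 s → 7.77 hours.

7.77 hours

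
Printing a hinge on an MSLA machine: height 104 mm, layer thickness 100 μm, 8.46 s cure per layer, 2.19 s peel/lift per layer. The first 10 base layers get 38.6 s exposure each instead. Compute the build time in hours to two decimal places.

3.16 hours

Layer count = ceil(104 / 0.1) = 1040.
Burn-in layers: 10 × (38.6 + 2.19) → 407.9 s.
Remaining layers = 1030 × (8.46 + 2.19) = 10969.5 s.
Total = 407.9 + 10969.5 = 11377.4 s = 3.16 hours.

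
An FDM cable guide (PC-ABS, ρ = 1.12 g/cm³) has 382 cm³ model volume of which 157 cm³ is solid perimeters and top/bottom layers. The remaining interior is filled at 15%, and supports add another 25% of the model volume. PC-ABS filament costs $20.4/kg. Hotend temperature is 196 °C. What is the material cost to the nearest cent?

Interior volume = 382 − 157 = 225 cm³.
Infill volume: 0.15 × 225 → 33.75 cm³.
Support: 0.25 × 382 → 95.5 cm³.
Deposited volume = 157 + 33.75 + 95.5 = 286.25 cm³.
Mass = 286.25 × 1.12 = 320.6 g.
Cost = 320.6 g / 1000 × $20.4/kg = $6.54.

$6.54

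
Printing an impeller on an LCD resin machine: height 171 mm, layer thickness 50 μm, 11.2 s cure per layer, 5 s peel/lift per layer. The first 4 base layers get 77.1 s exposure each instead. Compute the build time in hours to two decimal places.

Number of layers: 171 / 0.05 → 3420 (rounded up).
Base layers = 4 × (77.1 + 5) = 328.4 s.
Normal layers: 3416 × (11.2 + 5) → 55339.2 s.
Sum: 328.4 + 55339.2 = 55667.6 s → 15.46 hours.

15.46 hours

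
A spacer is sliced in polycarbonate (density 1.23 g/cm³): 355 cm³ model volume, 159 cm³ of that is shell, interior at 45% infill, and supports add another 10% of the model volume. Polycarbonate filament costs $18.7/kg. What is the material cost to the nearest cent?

$6.50

Infill region = 355 − 159 = 196 cm³.
Deposited infill = 0.45 × 196, so 88.2 cm³.
Support = 0.10 × 355 = 35.5 cm³.
Total printed volume: 159 + 88.2 + 35.5 → 282.7 cm³.
Mass = 282.7 × 1.23, so 347.721 g.
Cost = 347.721 g / 1000 × $18.7/kg = $6.50.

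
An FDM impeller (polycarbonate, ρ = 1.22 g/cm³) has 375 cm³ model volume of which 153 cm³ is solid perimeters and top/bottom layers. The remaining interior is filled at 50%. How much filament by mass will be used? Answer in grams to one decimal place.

Volume inside the shell = 375 − 153, so 222 cm³.
Infill volume = 0.50 × 222 = 111 cm³.
Total extruded = 153 + 111 = 264 cm³.
Mass: 264 × 1.22 → 322.08 g.

322.1 g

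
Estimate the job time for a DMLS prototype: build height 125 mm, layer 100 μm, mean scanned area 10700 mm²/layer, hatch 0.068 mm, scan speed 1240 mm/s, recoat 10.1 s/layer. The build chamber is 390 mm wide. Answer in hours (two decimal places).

Layers = ⌈125/0.1⌉ = 1250.
Hatch length per layer = 10700 / 0.068 = 157352.9 mm.
Laser time per layer = 157352.9 / 1240, so 126.8975 s.
Time per layer = 126.8975 + 10.1, so 136.9975 s.
Build time = 1250 × 136.9975 = 171246.875 s = 47.57 hours.

47.57 hours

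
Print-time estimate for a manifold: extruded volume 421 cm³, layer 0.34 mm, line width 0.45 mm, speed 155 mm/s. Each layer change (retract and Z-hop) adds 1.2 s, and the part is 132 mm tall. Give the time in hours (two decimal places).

Extrusion cross-section = 0.34 × 0.45, so 0.153 mm².
Total extruded path = 421000/0.153 = 2751634 mm.
Print-move time = 2751634 / 155, so 17752.5 s.
Layers = ⌈132/0.34⌉ = 389.
Non-print overhead = 389 × 1.2 = 466.8 s.
Total = 17752.5 + 466.8 = 18219.3 s = 5.06 hours.

5.06 hours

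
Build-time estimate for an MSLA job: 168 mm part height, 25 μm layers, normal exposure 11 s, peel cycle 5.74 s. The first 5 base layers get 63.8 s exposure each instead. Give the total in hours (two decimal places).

31.32 hours

Number of layers: 168 / 0.025 → 6720 (rounded up).
Bottom layers = 5 × (63.8 + 5.74) = 347.7 s.
Normal layers = 6715 × (11 + 5.74) = 112409.1 s.
Sum: 347.7 + 112409.1 = 112756.8 s → 31.32 hours.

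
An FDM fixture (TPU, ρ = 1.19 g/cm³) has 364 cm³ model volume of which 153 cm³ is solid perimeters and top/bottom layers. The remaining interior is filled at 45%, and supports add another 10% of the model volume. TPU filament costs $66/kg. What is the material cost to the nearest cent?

Interior volume = 364 − 153 = 211 cm³.
Infill deposited: 0.45 × 211 → 94.95 cm³.
Support = 0.10 × 364, so 36.4 cm³.
Total printed volume = 153 + 94.95 + 36.4, so 284.35 cm³.
Mass: 284.35 × 1.19 → 338.3765 g.
Cost = 338.3765 g / 1000 × $66/kg = $22.33.

$22.33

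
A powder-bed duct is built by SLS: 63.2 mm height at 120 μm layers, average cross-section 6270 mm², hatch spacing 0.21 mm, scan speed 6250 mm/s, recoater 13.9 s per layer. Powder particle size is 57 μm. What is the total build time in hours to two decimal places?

2.73 hours

Layers = ⌈63.2/0.12⌉ = 527.
Scan path per layer = 6270 / 0.21, so 29857.1 mm.
Scan time per layer = 29857.1 / 6250 = 4.7771 s.
Layer cycle = 4.7771 + 13.9 = 18.6771 s.
527 layers × 18.6771 s/layer = 9842.8317 s, i.e. 2.73 hours.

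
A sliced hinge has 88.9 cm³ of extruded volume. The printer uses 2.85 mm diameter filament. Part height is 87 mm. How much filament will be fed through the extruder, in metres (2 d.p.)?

A = π r² = π × 1.425² = 6.3794 mm².
L = 88900 mm³ / 6.3794 mm² = 13935.48 mm, i.e. 13.94 m.

13.94 m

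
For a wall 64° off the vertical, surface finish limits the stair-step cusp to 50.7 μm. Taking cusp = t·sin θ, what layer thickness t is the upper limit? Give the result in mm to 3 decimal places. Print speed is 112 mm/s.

t = h_c / sin θ = 0.0507 / 0.8988 = 0.056 mm.

0.056 mm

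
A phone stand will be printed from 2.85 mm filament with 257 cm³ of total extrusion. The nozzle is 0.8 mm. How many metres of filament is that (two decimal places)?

Cross-section of 2.85 mm filament: π·(2.85/2)² = 6.3794 mm².
Length = 257 cm³ / 6.3794 mm² = 257000 / 6.3794 = 40285.92 mm = 40.29 m.

40.29 m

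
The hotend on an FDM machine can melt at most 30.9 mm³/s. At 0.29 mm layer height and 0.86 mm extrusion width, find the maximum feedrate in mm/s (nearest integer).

124 mm/s

Extrusion cross-section: 0.29 × 0.86 → 0.2494 mm².
Max speed = 30.9 / 0.2494 = 123.90 ≈ 124 mm/s.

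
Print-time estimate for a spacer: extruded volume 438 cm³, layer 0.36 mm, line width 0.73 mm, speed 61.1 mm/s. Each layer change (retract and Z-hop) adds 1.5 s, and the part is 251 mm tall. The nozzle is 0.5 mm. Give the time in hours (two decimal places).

Extrusion cross-section = 0.36 × 0.73, so 0.2628 mm².
Total extruded path = 438000/0.2628 = 1666666.7 mm.
Extrusion time: 1666666.7 / 61.1 → 27277.7 s.
Layer count = ceil(251 / 0.36) = 698.
Z-hop total: 698 × 1.5 → 1047 s.
Altogether 27277.7 + 1047 = 28324.7 s, i.e. 7.87 hours.

7.87 hours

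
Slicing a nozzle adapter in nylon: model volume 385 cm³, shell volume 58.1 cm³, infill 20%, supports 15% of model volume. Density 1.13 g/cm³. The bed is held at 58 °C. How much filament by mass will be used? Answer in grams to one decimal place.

Interior volume = 385 − 58.1, so 326.9 cm³.
Infill deposited = 0.20 × 326.9 = 65.38 cm³.
Support = 0.15 × 385 = 57.75 cm³.
Total printed volume: 58.1 + 65.38 + 57.75 → 181.23 cm³.
Mass: 181.23 × 1.13 → 204.7899 g.

204.8 g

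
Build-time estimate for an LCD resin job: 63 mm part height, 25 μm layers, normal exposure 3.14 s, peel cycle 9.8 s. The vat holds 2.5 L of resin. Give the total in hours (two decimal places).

Layer count = ceil(63 / 0.025) = 2520.
Cycle time = 3.14 + 9.8 = 12.94 s.
Total = 2520 × 12.94 = 32608.8 s = 9.06 hours.

9.06 hours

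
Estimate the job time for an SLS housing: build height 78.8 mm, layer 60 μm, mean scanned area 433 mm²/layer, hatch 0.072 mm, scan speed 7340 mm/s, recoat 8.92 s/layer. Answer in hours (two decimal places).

3.55 hours

Number of layers: 78.8 / 0.06 → 1314 (rounded up).
Per-layer scan distance = 433 / 0.072, so 6013.9 mm.
Scan time per layer = 6013.9 / 7340 = 0.8193 s.
Layer cycle: 0.8193 + 8.92 → 9.7393 s.
Build time = 1314 × 9.7393 = 12797.4402 s = 3.55 hours.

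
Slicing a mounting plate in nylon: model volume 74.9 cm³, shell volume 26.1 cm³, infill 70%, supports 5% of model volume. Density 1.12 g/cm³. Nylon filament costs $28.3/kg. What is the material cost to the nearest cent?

$2.03

Volume inside the shell = 74.9 − 26.1, so 48.8 cm³.
Infill deposited = 0.70 × 48.8 = 34.16 cm³.
Support: 0.05 × 74.9 → 3.745 cm³.
Deposited volume = 26.1 + 34.16 + 3.745, so 64.005 cm³.
Mass = 64.005 × 1.12, so 71.6856 g.
Cost = 71.6856 g / 1000 × $28.3/kg = $2.03.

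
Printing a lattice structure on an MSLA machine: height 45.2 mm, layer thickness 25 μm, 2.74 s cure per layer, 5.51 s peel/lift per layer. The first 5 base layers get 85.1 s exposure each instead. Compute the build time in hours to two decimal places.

4.26 hours

Layers = ⌈45.2/0.025⌉ = 1808.
Bottom layers = 5 × (85.1 + 5.51), so 453.05 s.
Normal layers = 1803 × (2.74 + 5.51) = 14874.75 s.
Total = 453.05 + 14874.75 = 15327.8 s = 4.26 hours.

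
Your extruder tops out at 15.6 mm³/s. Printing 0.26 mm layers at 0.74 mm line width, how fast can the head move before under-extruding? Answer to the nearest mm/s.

Bead cross-section = 0.26 × 0.74 = 0.1924 mm².
v_max = Q/A = 15.6/0.1924 = 81.08 mm/s → 81 mm/s.

81 mm/s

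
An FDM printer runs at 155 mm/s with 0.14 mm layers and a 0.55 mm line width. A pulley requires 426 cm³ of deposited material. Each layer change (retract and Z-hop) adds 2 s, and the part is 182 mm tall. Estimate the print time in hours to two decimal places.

Line area = 0.14 × 0.55, so 0.077 mm².
Total extruded path = 426000/0.077 = 5532467.5 mm.
Time extruding = 5532467.5 / 155, so 35693.3 s.
Layer count = ceil(182 / 0.14) = 1300.
Non-print overhead = 1300 × 2 = 2600 s.
Altogether 35693.3 + 2600 = 38293.3 s, i.e. 10.64 hours.

10.64 hours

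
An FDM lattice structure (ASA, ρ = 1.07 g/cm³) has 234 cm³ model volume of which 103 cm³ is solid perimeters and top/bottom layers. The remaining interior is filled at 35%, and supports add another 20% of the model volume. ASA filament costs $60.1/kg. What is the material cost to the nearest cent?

$12.58

Volume inside the shell = 234 − 103, so 131 cm³.
Infill deposited = 0.35 × 131, so 45.85 cm³.
Support = 0.20 × 234 = 46.8 cm³.
Deposited volume = 103 + 45.85 + 46.8 = 195.65 cm³.
Mass = 195.65 × 1.07 = 209.3455 g.
At $60.1/kg: 209.3455/1000 × 60.1 = $12.58.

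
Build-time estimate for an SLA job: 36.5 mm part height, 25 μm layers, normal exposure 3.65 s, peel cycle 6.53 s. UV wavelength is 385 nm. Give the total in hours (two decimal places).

4.13 hours

Number of layers: 36.5 / 0.025 → 1460 (rounded up).
Per-layer time = 3.65 + 6.53 = 10.18 s.
Build time: 1460 × 10.18 s = 14862.8 s, i.e. 4.13 hours.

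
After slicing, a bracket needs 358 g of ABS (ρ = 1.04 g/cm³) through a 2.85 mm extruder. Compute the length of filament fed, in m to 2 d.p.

Extruded volume: 358/1.04 = 344.2308 cm³ (344230.8 mm³).
Filament cross-section = π × (2.85/2)² = 6.3794 mm².
Length = 344230.8 / 6.3794 = 53959.75 mm = 53.96 m.

53.96 m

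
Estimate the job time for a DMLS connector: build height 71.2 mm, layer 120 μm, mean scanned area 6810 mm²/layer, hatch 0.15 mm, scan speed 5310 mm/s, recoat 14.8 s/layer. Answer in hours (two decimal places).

3.85 hours

Layer count = ceil(71.2 / 0.12) = 594.
Per-layer scan distance = 6810 / 0.15, so 45400 mm.
Laser time per layer = 45400 / 5310 = 8.5499 s.
Time per layer = 8.5499 + 14.8, so 23.3499 s.
Build time = 594 × 23.3499 = 13869.8406 s = 3.85 hours.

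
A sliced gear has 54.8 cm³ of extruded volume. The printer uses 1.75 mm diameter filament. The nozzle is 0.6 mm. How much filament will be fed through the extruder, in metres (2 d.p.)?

22.78 m

A = π r² = π × 0.875² = 2.4053 mm².
L = 54800 mm³ / 2.4053 mm² = 22783.02 mm, i.e. 22.78 m.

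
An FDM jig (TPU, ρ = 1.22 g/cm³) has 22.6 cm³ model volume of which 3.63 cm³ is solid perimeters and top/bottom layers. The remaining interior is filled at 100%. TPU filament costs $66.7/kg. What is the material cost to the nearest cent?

$1.84

Volume inside the shell = 22.6 − 3.63, so 18.97 cm³.
Deposited infill = 1.00 × 18.97, so 18.97 cm³.
Deposited volume: 3.63 + 18.97 → 22.6 cm³.
Mass = 22.6 × 1.22 = 27.572 g.
At $66.7/kg: 27.572/1000 × 66.7 = $1.84.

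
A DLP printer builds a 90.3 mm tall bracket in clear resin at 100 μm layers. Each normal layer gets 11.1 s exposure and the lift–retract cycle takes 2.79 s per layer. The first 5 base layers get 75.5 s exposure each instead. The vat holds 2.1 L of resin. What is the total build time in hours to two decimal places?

Number of layers: 90.3 / 0.1 → 903 (rounded up).
Base layers = 5 × (75.5 + 2.79), so 391.45 s.
Normal layers = 898 × (11.1 + 2.79), so 12473.22 s.
Total = 391.45 + 12473.22 = 12864.67 s = 3.57 hours.

3.57 hours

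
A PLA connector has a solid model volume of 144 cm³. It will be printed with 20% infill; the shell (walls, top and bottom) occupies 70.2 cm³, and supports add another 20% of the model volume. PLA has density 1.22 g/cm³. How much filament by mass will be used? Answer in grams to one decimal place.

138.8 g

Infill region = 144 − 70.2 = 73.8 cm³.
Infill volume: 0.20 × 73.8 → 14.76 cm³.
Support: 0.20 × 144 → 28.8 cm³.
Total extruded: 70.2 + 14.76 + 28.8 → 113.76 cm³.
Mass = 113.76 × 1.22 = 138.7872 g.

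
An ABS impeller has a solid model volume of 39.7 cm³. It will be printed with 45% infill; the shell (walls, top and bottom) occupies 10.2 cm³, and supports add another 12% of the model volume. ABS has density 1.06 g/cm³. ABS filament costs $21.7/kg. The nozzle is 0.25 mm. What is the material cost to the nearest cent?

$0.65

Interior volume = 39.7 − 10.2, so 29.5 cm³.
Infill deposited = 0.45 × 29.5 = 13.275 cm³.
Support = 0.12 × 39.7 = 4.764 cm³.
Total extruded: 10.2 + 13.275 + 4.764 → 28.239 cm³.
Mass: 28.239 × 1.06 → 29.93334 g.
At $21.7/kg: 29.93334/1000 × 21.7 = $0.65.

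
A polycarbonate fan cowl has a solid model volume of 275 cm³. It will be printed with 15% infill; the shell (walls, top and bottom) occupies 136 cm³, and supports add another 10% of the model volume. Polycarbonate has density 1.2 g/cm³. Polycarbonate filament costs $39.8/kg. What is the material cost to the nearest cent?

Infill region: 275 − 136 → 139 cm³.
Infill deposited = 0.15 × 139 = 20.85 cm³.
Support: 0.10 × 275 → 27.5 cm³.
Total printed volume = 136 + 20.85 + 27.5, so 184.35 cm³.
Mass = 184.35 × 1.2, so 221.22 g.
At $39.8/kg: 221.22/1000 × 39.8 = $8.80.

$8.80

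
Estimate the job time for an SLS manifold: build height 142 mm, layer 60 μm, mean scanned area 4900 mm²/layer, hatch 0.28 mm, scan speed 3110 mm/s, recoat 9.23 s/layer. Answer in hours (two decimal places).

9.77 hours

Layers = ⌈142/0.06⌉ = 2367.
Scan path per layer: 4900 / 0.28 → 17500 mm.
Scan time per layer = 17500 / 3110, so 5.627 s.
Layer cycle = 5.627 + 9.23 = 14.857 s.
2367 layers × 14.857 s/layer = 35166.519 s, i.e. 9.77 hours.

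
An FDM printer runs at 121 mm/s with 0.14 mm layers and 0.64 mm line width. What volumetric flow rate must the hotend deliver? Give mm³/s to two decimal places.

Bead cross-section = 0.14 × 0.64 = 0.0896 mm².
Volumetric flow = 121 × 0.0896 = 10.84 mm³/s.

10.84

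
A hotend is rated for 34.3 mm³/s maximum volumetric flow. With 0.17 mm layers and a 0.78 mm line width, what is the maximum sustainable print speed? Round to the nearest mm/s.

259 mm/s

Bead cross-section = 0.17 × 0.78, so 0.1326 mm².
Max speed = 34.3 / 0.1326 = 258.67 ≈ 259 mm/s.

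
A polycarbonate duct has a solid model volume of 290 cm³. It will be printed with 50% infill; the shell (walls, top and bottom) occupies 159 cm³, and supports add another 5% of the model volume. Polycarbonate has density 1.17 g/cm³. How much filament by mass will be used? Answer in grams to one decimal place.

279.6 g

Interior volume = 290 − 159 = 131 cm³.
Infill deposited: 0.50 × 131 → 65.5 cm³.
Support = 0.05 × 290 = 14.5 cm³.
Total printed volume: 159 + 65.5 + 14.5 → 239 cm³.
Mass = 239 × 1.17 = 279.63 g.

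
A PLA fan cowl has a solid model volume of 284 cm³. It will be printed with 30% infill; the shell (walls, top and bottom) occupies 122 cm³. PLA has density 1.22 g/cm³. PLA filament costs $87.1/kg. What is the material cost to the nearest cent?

$18.13

Interior volume = 284 − 122, so 162 cm³.
Infill volume = 0.30 × 162, so 48.6 cm³.
Total printed volume: 122 + 48.6 → 170.6 cm³.
Mass = 170.6 × 1.22, so 208.132 g.
Cost = 208.132 g / 1000 × $87.1/kg = $18.13.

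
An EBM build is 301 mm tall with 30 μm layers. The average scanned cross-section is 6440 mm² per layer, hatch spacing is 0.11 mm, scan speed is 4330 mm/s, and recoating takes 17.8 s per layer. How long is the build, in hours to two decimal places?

87.30 hours

Layers = ⌈301/0.03⌉ = 10034.
Hatch length per layer = 6440 / 0.11 = 58545.5 mm.
Per-layer scan time: 58545.5 / 4330 → 13.5209 s.
Layer cycle = 13.5209 + 17.8 = 31.3209 s.
Build time = 10034 × 31.3209 = 314273.9106 s = 87.30 hours.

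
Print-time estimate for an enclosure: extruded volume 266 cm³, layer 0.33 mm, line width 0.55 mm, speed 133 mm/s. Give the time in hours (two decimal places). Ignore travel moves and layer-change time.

3.06 hours

Line area: 0.33 × 0.55 → 0.1815 mm².
Total extruded path = 266000/0.1815 = 1465564.7 mm.
Extrusion time = 1465564.7 / 133, so 11019.3 s.
11019.3 s = 3.06 hours.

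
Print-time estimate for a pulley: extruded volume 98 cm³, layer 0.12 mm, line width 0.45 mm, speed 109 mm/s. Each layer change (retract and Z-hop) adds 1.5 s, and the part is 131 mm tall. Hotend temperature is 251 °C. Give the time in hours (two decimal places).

Line area = 0.12 × 0.45, so 0.054 mm².
Total extruded path = 98000/0.054 = 1814814.8 mm.
Print-move time: 1814814.8 / 109 → 16649.7 s.
Layer count = ceil(131 / 0.12) = 1092.
Layer-change overhead = 1092 × 1.5 = 1638 s.
Total = 16649.7 + 1638 = 18287.7 s = 5.08 hours.

5.08 hours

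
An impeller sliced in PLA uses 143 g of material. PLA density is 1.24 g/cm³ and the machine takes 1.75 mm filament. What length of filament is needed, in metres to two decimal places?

47.95 m

Volume = 143 g / 1.24 g·cm⁻³ = 115.3226 cm³ = 115322.6 mm³.
Filament cross-section = π × (1.75/2)² = 2.4053 mm².
L = V/A = 115322.6/2.4053 = 47945.2 mm → 47.95 m.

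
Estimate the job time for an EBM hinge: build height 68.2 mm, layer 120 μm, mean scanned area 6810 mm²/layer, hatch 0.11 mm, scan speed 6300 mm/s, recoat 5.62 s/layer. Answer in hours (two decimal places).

Layers = ⌈68.2/0.12⌉ = 569.
Hatch length per layer: 6810 / 0.11 → 61909.1 mm.
Beam time per layer: 61909.1 / 6300 → 9.8268 s.
Time per layer: 9.8268 + 5.62 → 15.4468 s.
569 layers × 15.4468 s/layer = 8789.2292 s, i.e. 2.44 hours.

2.44 hours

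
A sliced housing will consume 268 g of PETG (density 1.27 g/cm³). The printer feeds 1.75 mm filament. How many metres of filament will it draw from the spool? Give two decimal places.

Extruded volume: 268/1.27 = 211.0236 cm³ (211023.6 mm³).
A = π r² = π × 0.875² = 2.4053 mm².
L = V/A = 211023.6/2.4053 = 87732.76 mm → 87.73 m.

87.73 m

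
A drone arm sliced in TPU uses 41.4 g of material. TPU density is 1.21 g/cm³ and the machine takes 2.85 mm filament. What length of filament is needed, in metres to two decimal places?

5.36 m

Extruded volume: 41.4/1.21 = 34.2149 cm³ (34214.9 mm³).
A = π r² = π × 1.425² = 6.3794 mm².
L = V/A = 34214.9/6.3794 = 5363.34 mm → 5.36 m.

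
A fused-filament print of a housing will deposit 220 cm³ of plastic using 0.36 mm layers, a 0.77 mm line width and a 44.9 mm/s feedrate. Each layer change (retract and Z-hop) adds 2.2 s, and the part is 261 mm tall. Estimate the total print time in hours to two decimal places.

Line area = 0.36 × 0.77 = 0.2772 mm².
Path length: 220000 mm³ / 0.2772 mm² → 793650.8 mm.
Print-move time: 793650.8 / 44.9 → 17676 s.
Layer count = ceil(261 / 0.36) = 725.
Non-print overhead: 725 × 2.2 → 1595 s.
Altogether 17676 + 1595 = 19271 s, i.e. 5.35 hours.

5.35 hours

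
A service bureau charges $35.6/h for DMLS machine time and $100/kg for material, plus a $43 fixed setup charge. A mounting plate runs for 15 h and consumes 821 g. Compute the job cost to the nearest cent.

$659.10

Machine-time cost = 35.6 × 15, so $534.00.
Material cost = 100 × 821/1000 = $82.10.
Total = 534.00 + 82.10 + 43 = $659.10.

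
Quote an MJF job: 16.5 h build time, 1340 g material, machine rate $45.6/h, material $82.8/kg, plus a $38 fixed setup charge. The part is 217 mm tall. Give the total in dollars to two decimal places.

$901.35

Machine-time cost = 45.6 × 16.5, so $752.40.
Material cost: 82.8 × 1340/1000 → $110.952.
Adding setup: 752.40 + 110.952 + 38 → 901.352 ≈ $901.35.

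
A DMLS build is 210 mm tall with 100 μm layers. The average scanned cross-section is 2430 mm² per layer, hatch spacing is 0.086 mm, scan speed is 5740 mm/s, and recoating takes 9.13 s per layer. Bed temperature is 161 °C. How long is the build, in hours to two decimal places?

Number of layers: 210 / 0.1 → 2100 (rounded up).
Per-layer scan distance = 2430 / 0.086, so 28255.8 mm.
Laser time per layer = 28255.8 / 5740, so 4.9226 s.
Time per layer = 4.9226 + 9.13, so 14.0526 s.
Build time = 2100 × 14.0526 = 29510.46 s = 8.20 hours.

8.20 hours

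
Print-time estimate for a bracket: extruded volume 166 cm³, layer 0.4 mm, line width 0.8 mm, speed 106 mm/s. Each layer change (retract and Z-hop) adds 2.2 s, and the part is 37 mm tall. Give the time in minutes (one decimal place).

Line area = 0.4 × 0.8 = 0.32 mm².
Path length: 166000 mm³ / 0.32 mm² → 518750 mm.
Extrusion time = 518750 / 106 = 4893.9 s.
Number of layers: 37 / 0.4 → 93 (rounded up).
Layer-change overhead: 93 × 2.2 → 204.6 s.
Altogether 4893.9 + 204.6 = 5098.5 s, i.e. 85.0 minutes.

85.0 minutes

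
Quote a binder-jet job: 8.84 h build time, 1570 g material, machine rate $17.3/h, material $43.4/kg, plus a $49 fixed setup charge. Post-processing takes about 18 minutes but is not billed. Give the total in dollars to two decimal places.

$270.07

Time charge: 17.3 × 8.84 → $152.932.
Feedstock cost = 43.4 × 1570/1000, so $68.138.
Adding setup: 152.932 + 68.138 + 49 → $270.07.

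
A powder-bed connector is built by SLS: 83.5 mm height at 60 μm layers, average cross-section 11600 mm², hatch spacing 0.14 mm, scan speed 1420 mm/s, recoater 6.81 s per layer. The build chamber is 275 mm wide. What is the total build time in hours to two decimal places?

25.20 hours

Number of layers: 83.5 / 0.06 → 1392 (rounded up).
Scan path per layer = 11600 / 0.14 = 82857.1 mm.
Per-layer scan time = 82857.1 / 1420, so 58.3501 s.
Per-layer time: 58.3501 + 6.81 → 65.1601 s.
Total: 1392 × 65.1601 s = 90702.8592 s → 25.20 hours.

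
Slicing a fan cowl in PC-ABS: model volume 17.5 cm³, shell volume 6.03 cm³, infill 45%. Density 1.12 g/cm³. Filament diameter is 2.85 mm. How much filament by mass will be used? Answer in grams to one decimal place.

12.5 g

Volume inside the shell: 17.5 − 6.03 → 11.47 cm³.
Infill deposited = 0.45 × 11.47 = 5.1615 cm³.
Total printed volume: 6.03 + 5.1615 → 11.1915 cm³.
Mass = 11.1915 × 1.12, so 12.53448 g.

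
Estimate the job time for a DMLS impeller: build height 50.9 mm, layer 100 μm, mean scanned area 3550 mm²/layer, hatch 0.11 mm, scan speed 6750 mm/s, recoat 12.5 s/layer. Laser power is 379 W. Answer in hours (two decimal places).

2.44 hours

Layers = ⌈50.9/0.1⌉ = 509.
Hatch length per layer = 3550 / 0.11 = 32272.7 mm.
Scan time per layer = 32272.7 / 6750, so 4.7811 s.
Layer cycle = 4.7811 + 12.5 = 17.2811 s.
509 layers × 17.2811 s/layer = 8796.0799 s, i.e. 2.44 hours.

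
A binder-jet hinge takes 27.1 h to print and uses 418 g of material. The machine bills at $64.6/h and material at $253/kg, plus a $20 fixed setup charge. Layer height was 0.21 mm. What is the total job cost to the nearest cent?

$1876.41

Machine-time cost = 64.6 × 27.1 = $1750.66.
Feedstock cost = 253 × 418/1000 = $105.754.
Adding setup: 1750.66 + 105.754 + 20 → 1876.414 ≈ $1876.41.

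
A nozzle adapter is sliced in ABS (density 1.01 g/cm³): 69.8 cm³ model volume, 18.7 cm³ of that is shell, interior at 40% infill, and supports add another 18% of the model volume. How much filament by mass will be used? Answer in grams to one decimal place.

Interior volume: 69.8 − 18.7 → 51.1 cm³.
Deposited infill = 0.40 × 51.1 = 20.44 cm³.
Support = 0.18 × 69.8, so 12.564 cm³.
Total extruded: 18.7 + 20.44 + 12.564 → 51.704 cm³.
Mass = 51.704 × 1.01 = 52.22104 g.

52.2 g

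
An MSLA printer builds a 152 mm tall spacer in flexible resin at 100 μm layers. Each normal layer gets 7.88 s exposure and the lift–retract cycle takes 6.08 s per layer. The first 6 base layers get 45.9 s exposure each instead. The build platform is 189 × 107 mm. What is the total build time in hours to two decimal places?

Number of layers: 152 / 0.1 → 1520 (rounded up).
Bottom layers = 6 × (45.9 + 6.08) = 311.88 s.
Remaining layers: 1514 × (7.88 + 6.08) → 21135.44 s.
Total = 311.88 + 21135.44 = 21447.32 s = 5.96 hours.

5.96 hours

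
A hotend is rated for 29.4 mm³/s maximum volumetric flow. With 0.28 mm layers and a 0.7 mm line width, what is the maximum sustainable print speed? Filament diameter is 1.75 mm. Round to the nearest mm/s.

150 mm/s

A = 0.28 × 0.7, so 0.196 mm².
v_max = Q/A = 29.4/0.196 = 150.00 mm/s → 150 mm/s.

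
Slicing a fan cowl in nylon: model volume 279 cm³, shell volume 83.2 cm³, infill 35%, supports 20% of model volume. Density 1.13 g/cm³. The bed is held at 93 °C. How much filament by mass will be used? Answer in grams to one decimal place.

234.5 g

Volume inside the shell: 279 − 83.2 → 195.8 cm³.
Deposited infill = 0.35 × 195.8, so 68.53 cm³.
Support = 0.20 × 279 = 55.8 cm³.
Total extruded: 83.2 + 68.53 + 55.8 → 207.53 cm³.
Mass = 207.53 × 1.13 = 234.5089 g.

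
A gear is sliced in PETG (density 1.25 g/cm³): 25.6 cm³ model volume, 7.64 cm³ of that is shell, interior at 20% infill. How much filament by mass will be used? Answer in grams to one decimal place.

Infill region = 25.6 − 7.64, so 17.96 cm³.
Infill deposited: 0.20 × 17.96 → 3.592 cm³.
Deposited volume = 7.64 + 3.592 = 11.232 cm³.
Mass = 11.232 × 1.25 = 14.04 g.

14.0 g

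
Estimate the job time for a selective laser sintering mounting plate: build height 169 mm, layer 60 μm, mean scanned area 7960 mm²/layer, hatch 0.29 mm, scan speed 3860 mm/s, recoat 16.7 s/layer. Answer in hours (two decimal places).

18.63 hours

Number of layers: 169 / 0.06 → 2817 (rounded up).
Scan path per layer = 7960 / 0.29, so 27448.3 mm.
Laser time per layer = 27448.3 / 3860 = 7.111 s.
Time per layer: 7.111 + 16.7 → 23.811 s.
Total: 2817 × 23.811 s = 67075.587 s → 18.63 hours.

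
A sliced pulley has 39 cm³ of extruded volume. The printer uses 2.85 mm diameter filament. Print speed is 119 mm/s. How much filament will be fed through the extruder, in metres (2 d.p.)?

A = π r² = π × 1.425² = 6.3794 mm².
Length = 39 cm³ / 6.3794 mm² = 39000 / 6.3794 = 6113.43 mm = 6.11 m.

6.11 m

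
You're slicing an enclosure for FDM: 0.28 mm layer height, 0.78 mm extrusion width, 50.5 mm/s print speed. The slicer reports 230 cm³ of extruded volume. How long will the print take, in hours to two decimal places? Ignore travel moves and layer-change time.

Bead cross-section: 0.28 × 0.78 → 0.2184 mm².
Total extruded path = 230000/0.2184 = 1053113.6 mm.
Time extruding = 1053113.6 / 50.5 = 20853.7 s.
20853.7 s = 5.79 hours.

5.79 hours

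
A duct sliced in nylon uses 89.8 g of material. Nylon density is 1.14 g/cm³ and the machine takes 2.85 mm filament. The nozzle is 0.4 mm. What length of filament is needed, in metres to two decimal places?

12.35 m

Volume = 89.8 g / 1.14 g·cm⁻³ = 78.7719 cm³ = 78771.9 mm³.
Cross-section of 2.85 mm filament: π·(2.85/2)² = 6.3794 mm².
Length = 78771.9 / 6.3794 = 12347.85 mm = 12.35 m.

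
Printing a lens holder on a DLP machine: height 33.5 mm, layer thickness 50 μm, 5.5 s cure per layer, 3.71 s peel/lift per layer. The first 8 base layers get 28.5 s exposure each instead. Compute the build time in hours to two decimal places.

1.77 hours

Number of layers: 33.5 / 0.05 → 670 (rounded up).
Burn-in layers = 8 × (28.5 + 3.71), so 257.68 s.
Regular layers = 662 × (5.5 + 3.71) = 6097.02 s.
Total = 257.68 + 6097.02 = 6354.7 s = 1.77 hours.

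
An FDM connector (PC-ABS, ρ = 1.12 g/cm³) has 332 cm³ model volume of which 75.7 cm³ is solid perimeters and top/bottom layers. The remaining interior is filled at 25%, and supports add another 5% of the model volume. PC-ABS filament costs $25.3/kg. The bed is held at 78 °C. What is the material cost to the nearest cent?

$4.43

Volume inside the shell = 332 − 75.7, so 256.3 cm³.
Infill deposited = 0.25 × 256.3 = 64.075 cm³.
Support: 0.05 × 332 → 16.6 cm³.
Total printed volume: 75.7 + 64.075 + 16.6 → 156.375 cm³.
Mass = 156.375 × 1.12, so 175.14 g.
At $25.3/kg: 175.14/1000 × 25.3 = $4.43.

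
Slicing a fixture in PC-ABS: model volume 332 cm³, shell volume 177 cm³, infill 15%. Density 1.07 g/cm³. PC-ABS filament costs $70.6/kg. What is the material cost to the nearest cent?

Volume inside the shell = 332 − 177 = 155 cm³.
Infill volume = 0.15 × 155, so 23.25 cm³.
Deposited volume = 177 + 23.25 = 200.25 cm³.
Mass = 200.25 × 1.07, so 214.2675 g.
Cost = 214.2675 g / 1000 × $70.6/kg = $15.13.

$15.13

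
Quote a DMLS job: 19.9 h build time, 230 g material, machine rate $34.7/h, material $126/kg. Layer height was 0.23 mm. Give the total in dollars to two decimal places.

$719.51

Machine cost = 34.7 × 19.9, so $690.53.
Material cost = 126 × 230/1000 = $28.98.
Job cost: 690.53 + 28.98 = $719.51.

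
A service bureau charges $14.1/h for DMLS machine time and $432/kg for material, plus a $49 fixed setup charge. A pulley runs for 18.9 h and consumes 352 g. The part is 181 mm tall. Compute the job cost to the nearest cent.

Machine cost: 14.1 × 18.9 → $266.49.
Material cost = 432 × 352/1000, so $152.064.
Adding setup: 266.49 + 152.064 + 49 → 467.554 ≈ $467.55.

$467.55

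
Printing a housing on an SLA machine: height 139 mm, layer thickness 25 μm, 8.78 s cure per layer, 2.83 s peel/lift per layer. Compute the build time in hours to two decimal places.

17.93 hours

Layers = ⌈139/0.025⌉ = 5560.
Per-layer time: 8.78 + 2.83 → 11.61 s.
Total = 5560 × 11.61 = 64551.6 s = 17.93 hours.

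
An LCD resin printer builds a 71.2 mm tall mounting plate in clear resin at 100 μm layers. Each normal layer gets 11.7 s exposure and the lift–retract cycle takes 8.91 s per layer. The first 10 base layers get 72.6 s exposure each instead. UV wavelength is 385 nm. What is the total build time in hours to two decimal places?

Layer count = ceil(71.2 / 0.1) = 712.
Burn-in layers: 10 × (72.6 + 8.91) → 815.1 s.
Normal layers = 702 × (11.7 + 8.91) = 14468.22 s.
Total = 815.1 + 14468.22 = 15283.32 s = 4.25 hours.

4.25 hours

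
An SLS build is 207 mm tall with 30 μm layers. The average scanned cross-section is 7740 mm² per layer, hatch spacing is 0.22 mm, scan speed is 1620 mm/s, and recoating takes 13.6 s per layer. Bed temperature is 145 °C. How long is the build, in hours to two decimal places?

Layers = ⌈207/0.03⌉ = 6900.
Scan path per layer = 7740 / 0.22 = 35181.8 mm.
Laser time per layer: 35181.8 / 1620 → 21.7172 s.
Time per layer = 21.7172 + 13.6, so 35.3172 s.
Build time = 6900 × 35.3172 = 243688.68 s = 67.69 hours.

67.69 hours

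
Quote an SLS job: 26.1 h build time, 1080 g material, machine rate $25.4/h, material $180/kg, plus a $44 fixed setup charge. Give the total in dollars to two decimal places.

Machine cost = 25.4 × 26.1 = $662.94.
Material charge: 180 × 1080/1000 → $194.40.
Adding setup: 662.94 + 194.40 + 44 → $901.34.

$901.34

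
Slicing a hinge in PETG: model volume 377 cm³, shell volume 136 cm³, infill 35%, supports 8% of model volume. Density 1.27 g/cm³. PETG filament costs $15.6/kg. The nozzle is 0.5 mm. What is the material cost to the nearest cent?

$4.96

Volume inside the shell = 377 − 136 = 241 cm³.
Infill volume: 0.35 × 241 → 84.35 cm³.
Support = 0.08 × 377 = 30.16 cm³.
Total printed volume = 136 + 84.35 + 30.16, so 250.51 cm³.
Mass = 250.51 × 1.27 = 318.1477 g.
Cost = 318.1477 g / 1000 × $15.6/kg = $4.96.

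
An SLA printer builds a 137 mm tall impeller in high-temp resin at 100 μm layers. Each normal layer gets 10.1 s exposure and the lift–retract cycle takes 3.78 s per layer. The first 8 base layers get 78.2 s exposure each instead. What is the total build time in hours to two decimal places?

5.43 hours

Number of layers: 137 / 0.1 → 1370 (rounded up).
Burn-in layers = 8 × (78.2 + 3.78), so 655.84 s.
Normal layers = 1362 × (10.1 + 3.78), so 18904.56 s.
Total = 655.84 + 18904.56 = 19560.4 s = 5.43 hours.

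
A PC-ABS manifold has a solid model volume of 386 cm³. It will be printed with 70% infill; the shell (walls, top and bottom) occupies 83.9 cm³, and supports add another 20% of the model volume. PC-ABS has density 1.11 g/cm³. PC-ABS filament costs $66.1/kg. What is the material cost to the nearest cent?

$27.34

Interior volume: 386 − 83.9 → 302.1 cm³.
Deposited infill = 0.70 × 302.1, so 211.47 cm³.
Support = 0.20 × 386, so 77.2 cm³.
Deposited volume: 83.9 + 211.47 + 77.2 → 372.57 cm³.
Mass: 372.57 × 1.11 → 413.5527 g.
Cost = 413.5527 g / 1000 × $66.1/kg = $27.34.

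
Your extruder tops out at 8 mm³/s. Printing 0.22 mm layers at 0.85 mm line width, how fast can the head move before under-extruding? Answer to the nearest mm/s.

43 mm/s

Bead cross-section: 0.22 × 0.85 → 0.187 mm².
v_max = Q/A = 8/0.187 = 42.78 mm/s → 43 mm/s.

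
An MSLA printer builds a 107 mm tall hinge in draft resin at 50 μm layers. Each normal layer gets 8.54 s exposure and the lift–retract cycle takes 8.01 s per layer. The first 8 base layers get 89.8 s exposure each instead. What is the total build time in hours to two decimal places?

Number of layers: 107 / 0.05 → 2140 (rounded up).
Bottom layers: 8 × (89.8 + 8.01) → 782.48 s.
Remaining layers: 2132 × (8.54 + 8.01) → 35284.6 s.
Sum: 782.48 + 35284.6 = 36067.08 s → 10.02 hours.

10.02 hours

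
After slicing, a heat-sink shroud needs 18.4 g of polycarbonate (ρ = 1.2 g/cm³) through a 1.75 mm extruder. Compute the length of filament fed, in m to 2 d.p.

6.37 m

Extruded volume: 18.4/1.2 = 15.3333 cm³ (15333.3 mm³).
A = π r² = π × 0.875² = 2.4053 mm².
L = V/A = 15333.3/2.4053 = 6374.8 mm → 6.37 m.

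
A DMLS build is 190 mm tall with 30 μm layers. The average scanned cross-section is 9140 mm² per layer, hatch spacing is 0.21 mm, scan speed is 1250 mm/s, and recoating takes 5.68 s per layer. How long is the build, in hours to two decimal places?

71.26 hours

Layer count = ceil(190 / 0.03) = 6334.
Per-layer scan distance: 9140 / 0.21 → 43523.8 mm.
Laser time per layer = 43523.8 / 1250, so 34.819 s.
Layer cycle = 34.819 + 5.68 = 40.499 s.
Build time = 6334 × 40.499 = 256520.666 s = 71.26 hours.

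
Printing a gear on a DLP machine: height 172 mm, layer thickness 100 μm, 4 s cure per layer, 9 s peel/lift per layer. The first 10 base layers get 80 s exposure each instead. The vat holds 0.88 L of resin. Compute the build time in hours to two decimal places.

6.42 hours

Number of layers: 172 / 0.1 → 1720 (rounded up).
Burn-in layers: 10 × (80 + 9) → 890 s.
Regular layers: 1710 × (4 + 9) → 22230 s.
Total = 890 + 22230 = 23120 s = 6.42 hours.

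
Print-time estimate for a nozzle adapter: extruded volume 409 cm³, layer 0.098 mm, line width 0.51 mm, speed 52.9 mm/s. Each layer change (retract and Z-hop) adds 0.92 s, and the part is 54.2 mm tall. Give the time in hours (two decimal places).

Line area = 0.098 × 0.51 = 0.04998 mm².
Toolpath length = 409 cm³ / 0.04998 mm² = 409000 / 0.04998 = 8183273.3 mm.
Extrusion time: 8183273.3 / 52.9 → 154693.3 s.
Layer count = ceil(54.2 / 0.098) = 554.
Non-print overhead = 554 × 0.92, so 509.68 s.
Altogether 154693.3 + 509.68 = 155202.98 s, i.e. 43.11 hours.

43.11 hours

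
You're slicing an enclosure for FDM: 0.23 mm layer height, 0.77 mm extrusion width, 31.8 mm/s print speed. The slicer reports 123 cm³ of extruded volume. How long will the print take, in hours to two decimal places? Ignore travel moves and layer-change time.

6.07 hours

Extrusion cross-section = 0.23 × 0.77, so 0.1771 mm².
Path length: 123000 mm³ / 0.1771 mm² → 694522.9 mm.
Print-move time: 694522.9 / 31.8 → 21840.3 s.
In the requested units: 21840.3 s = 6.07 hours.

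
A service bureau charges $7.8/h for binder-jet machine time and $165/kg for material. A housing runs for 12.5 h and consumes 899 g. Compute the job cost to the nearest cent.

Machine cost: 7.8 × 12.5 → $97.50.
Material cost = 165 × 899/1000 = $148.335.
Job cost: 97.50 + 148.335 = 245.835 ≈ $245.84.

$245.84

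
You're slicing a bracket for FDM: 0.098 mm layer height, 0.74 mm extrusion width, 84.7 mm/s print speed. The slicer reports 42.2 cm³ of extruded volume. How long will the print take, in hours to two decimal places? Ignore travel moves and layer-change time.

Extrusion cross-section = 0.098 × 0.74 = 0.07252 mm².
Toolpath length = 42.2 cm³ / 0.07252 mm² = 42200 / 0.07252 = 581908.4 mm.
Time extruding = 581908.4 / 84.7 = 6870.2 s.
In the requested units: 6870.2 s = 1.91 hours.

1.91 hours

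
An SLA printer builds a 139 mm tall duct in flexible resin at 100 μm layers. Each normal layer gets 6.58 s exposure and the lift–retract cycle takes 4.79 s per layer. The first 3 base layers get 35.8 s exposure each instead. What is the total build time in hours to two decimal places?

4.41 hours

Number of layers: 139 / 0.1 → 1390 (rounded up).
Bottom layers = 3 × (35.8 + 4.79), so 121.77 s.
Regular layers = 1387 × (6.58 + 4.79), so 15770.19 s.
Sum: 121.77 + 15770.19 = 15891.96 s → 4.41 hours.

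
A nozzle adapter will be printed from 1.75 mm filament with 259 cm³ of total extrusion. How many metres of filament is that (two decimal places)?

A = π r² = π × 0.875² = 2.4053 mm².
L = 259000 mm³ / 2.4053 mm² = 107678.88 mm, i.e. 107.68 m.

107.68 m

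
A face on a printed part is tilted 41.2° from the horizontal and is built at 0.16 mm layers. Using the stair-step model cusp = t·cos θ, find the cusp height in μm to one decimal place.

cos(41.2°) = 0.7524, so cusp = 0.16 × 0.7524 = 0.120384 mm → 120.4 μm.

120.4 μm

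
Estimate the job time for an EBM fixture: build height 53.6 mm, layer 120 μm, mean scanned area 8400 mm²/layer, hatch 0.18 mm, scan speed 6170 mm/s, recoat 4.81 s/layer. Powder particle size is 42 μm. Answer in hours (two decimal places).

1.54 hours

Number of layers: 53.6 / 0.12 → 447 (rounded up).
Hatch length per layer = 8400 / 0.18 = 46666.7 mm.
Scan time per layer: 46666.7 / 6170 → 7.5635 s.
Per-layer time: 7.5635 + 4.81 → 12.3735 s.
Build time = 447 × 12.3735 = 5530.9545 s = 1.54 hours.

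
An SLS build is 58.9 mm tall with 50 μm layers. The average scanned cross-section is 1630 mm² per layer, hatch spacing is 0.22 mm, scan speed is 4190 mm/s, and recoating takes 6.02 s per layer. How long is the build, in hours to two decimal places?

2.55 hours

Layer count = ceil(58.9 / 0.05) = 1178.
Hatch length per layer = 1630 / 0.22 = 7409.1 mm.
Per-layer scan time = 7409.1 / 4190, so 1.7683 s.
Layer cycle = 1.7683 + 6.02, so 7.7883 s.
Total: 1178 × 7.7883 s = 9174.6174 s → 2.55 hours.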